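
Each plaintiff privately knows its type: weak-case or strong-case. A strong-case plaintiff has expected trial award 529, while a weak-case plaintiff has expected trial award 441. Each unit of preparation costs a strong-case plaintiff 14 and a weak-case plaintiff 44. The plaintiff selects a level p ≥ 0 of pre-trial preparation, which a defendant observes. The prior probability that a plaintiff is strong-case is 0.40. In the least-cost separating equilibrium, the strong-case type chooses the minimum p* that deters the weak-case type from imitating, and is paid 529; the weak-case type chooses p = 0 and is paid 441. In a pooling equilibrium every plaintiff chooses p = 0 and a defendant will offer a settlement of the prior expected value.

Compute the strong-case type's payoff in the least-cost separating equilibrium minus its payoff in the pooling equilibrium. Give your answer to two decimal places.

24.80

Least-cost separating signal: p* solves 441 = 529 − 44·p*, so p* = (529 − 441)/44 = 2.
Strong-case type's separating payoff: 529 − 14 × p* = 529 − 14 × (529 − 441)/44 = 529 − 1232/44 = 501.
Pooling payoff: 0.40 × 529 + 0.60 × 441 = 476.2.
Difference: 501 − 476.2 = 24.80.
The strong-case type prefers to separate.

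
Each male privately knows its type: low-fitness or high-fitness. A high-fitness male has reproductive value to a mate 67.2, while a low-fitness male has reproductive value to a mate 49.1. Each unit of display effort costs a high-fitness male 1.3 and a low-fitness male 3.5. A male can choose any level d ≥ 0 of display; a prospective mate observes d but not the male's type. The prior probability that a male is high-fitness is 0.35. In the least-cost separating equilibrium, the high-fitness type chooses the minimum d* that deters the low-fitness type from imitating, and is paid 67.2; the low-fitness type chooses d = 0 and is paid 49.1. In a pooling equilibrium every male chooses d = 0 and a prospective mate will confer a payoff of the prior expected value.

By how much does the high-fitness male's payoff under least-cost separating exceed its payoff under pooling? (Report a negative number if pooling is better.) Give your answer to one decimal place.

5.0

Least-cost separating signal: d* solves 49.1 = 67.2 − 3.5·d*, so d* = (67.2 − 49.1)/3.5 ≈ 5.1714.
High-fitness type's separating payoff: 67.2 − 1.3 × d* = 67.2 − 1.3 × (67.2 − 49.1)/3.5 = 67.2 − 23.53/3.5 ≈ 60.477.
Pooling payoff: 0.35 × 67.2 + 0.65 × 49.1 = 55.435.
Difference: 60.477 − 55.435 = 5.042, i.e. 5.0 to one decimal place.
The high-fitness type prefers to separate.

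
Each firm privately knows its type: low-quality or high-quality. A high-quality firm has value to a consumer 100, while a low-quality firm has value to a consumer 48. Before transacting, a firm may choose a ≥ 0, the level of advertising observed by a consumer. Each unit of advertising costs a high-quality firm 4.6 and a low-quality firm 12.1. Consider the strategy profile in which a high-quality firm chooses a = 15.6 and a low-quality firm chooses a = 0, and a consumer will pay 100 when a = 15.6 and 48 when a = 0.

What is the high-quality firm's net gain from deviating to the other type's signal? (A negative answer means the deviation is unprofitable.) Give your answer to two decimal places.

19.76

Playing a = 15.6 the high-quality firm receives 100 − 4.6 × 15.6 = 28.24.
Deviating to a = 0 yields 48 instead.
Gain from deviating: 48 − 28.24 = 19.76.
The gain is positive, so the high-quality type's incentive-compatibility constraint is violated — this profile is not a separating equilibrium.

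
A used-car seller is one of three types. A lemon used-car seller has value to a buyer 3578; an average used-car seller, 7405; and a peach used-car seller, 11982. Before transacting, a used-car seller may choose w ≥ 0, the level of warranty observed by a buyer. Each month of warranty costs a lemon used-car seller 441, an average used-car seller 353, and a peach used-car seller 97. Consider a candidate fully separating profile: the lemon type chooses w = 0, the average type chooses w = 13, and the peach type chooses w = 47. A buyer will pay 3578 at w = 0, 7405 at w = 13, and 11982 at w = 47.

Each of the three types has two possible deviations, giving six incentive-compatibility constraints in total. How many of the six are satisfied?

Lemon (own payoff 3578): to w=13 gives 7405 − 441×13 = 1672 → no gain ✓; to w=47 gives 11982 − 441×47 = -8745 → no gain ✓.
Average (own payoff 7405 − 353×13 = 2816): to w=0 gives 3578 → profitable ✗; to w=47 gives 11982 − 353×47 = -4609 → no gain ✓.
Peach (own payoff 11982 − 97×47 = 7423): to w=0 gives 3578 → no gain ✓; to w=13 gives 7405 − 97×13 = 6144 → no gain ✓.
5 of the 6 constraints hold; not an equilibrium.

5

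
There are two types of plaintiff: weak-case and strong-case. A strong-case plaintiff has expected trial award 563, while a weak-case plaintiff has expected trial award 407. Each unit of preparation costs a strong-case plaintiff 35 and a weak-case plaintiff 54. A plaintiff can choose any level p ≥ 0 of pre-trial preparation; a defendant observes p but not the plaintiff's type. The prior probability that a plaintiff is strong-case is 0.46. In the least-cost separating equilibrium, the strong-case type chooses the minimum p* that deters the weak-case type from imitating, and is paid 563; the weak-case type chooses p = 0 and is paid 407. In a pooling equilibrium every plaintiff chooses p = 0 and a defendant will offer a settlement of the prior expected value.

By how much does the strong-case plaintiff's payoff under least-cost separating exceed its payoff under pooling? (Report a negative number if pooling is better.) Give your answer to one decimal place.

-16.9

Least-cost separating signal: p* solves 407 = 563 − 54·p*, so p* = (563 − 407)/54 ≈ 2.8889.
Strong-case type's separating payoff: 563 − 35 × p* = 563 − 35 × (563 − 407)/54 = 563 − 5460/54 ≈ 461.889.
Pooling payoff: 0.46 × 563 + 0.54 × 407 = 478.76.
Difference: 461.889 − 478.76 = -16.871, i.e. -16.9 to one decimal place.
The strong-case type would prefer the pooling outcome.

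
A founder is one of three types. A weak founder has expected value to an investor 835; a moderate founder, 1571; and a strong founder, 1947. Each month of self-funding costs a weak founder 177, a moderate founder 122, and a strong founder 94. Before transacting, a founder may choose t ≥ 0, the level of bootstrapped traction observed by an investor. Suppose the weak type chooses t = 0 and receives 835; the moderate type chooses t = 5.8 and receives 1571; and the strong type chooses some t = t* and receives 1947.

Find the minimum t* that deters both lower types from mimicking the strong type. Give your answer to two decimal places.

Moderate type (on-path payoff 1571 − 122×5.8 = 863.4) won't mimic when 863.4 ≥ 1947 − 122·t*, i.e. t* ≥ 8.88.
Weak type (on-path payoff 835) won't mimic when 835 ≥ 1947 − 177·t*, i.e. t* ≥ 6.28.
Both must hold, so t* = max(6.28, 8.88) = 8.88. The moderate type's constraint binds.

8.88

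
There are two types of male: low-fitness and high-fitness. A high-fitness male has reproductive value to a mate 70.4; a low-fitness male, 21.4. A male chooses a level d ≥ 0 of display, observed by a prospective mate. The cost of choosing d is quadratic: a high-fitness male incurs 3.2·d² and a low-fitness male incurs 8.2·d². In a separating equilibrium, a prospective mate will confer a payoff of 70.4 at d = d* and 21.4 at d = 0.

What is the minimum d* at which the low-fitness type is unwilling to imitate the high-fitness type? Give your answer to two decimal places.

The low-fitness type at d = 0 receives 21.4; imitating at d* yields 70.4 − 8.2·d*².
Indifference: 21.4 = 70.4 − 8.2·d*², so d*² = (70.4 − 21.4) / 8.2 ≈ 5.9756.
d* = √5.9756 ≈ 2.44.

2.44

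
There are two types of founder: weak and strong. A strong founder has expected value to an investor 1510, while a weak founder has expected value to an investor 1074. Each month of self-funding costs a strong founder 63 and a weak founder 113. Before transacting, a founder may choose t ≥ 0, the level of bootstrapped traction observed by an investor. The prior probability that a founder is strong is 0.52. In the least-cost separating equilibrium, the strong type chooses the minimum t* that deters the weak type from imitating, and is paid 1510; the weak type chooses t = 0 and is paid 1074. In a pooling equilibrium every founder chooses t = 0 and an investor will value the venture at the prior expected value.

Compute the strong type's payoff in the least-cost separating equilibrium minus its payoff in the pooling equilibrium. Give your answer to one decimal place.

Least-cost separating signal: t* solves 1074 = 1510 − 113·t*, so t* = (1510 − 1074)/113 ≈ 3.8584.
Strong type's separating payoff: 1510 − 63 × t* = 1510 − 63 × (1510 − 1074)/113 = 1510 − 27468/113 ≈ 1266.920.
Pooling payoff: 0.52 × 1510 + 0.48 × 1074 = 1300.72.
Difference: 1266.920 − 1300.72 = -33.8.
The strong type would prefer the pooling outcome.

-33.8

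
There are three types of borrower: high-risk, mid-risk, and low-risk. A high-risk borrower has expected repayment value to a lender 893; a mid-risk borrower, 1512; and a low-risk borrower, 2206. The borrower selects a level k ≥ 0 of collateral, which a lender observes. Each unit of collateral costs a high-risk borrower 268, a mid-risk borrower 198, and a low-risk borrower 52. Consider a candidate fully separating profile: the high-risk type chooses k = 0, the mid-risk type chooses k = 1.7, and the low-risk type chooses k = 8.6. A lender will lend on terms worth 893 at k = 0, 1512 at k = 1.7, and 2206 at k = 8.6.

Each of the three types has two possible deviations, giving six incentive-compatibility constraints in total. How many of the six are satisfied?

5

High-risk (own payoff 893): to k=1.7 gives 1512 − 268×1.7 = 1056.4 → profitable ✗; to k=8.6 gives 2206 − 268×8.6 = -98.8 → no gain ✓.
Mid-risk (own payoff 1512 − 198×1.7 = 1175.4): to k=0 gives 893 → no gain ✓; to k=8.6 gives 2206 − 198×8.6 = 503.2 → no gain ✓.
Low-risk (own payoff 2206 − 52×8.6 = 1758.8): to k=0 gives 893 → no gain ✓; to k=1.7 gives 1512 − 52×1.7 = 1423.6 → no gain ✓.
5 of the 6 constraints hold; not an equilibrium.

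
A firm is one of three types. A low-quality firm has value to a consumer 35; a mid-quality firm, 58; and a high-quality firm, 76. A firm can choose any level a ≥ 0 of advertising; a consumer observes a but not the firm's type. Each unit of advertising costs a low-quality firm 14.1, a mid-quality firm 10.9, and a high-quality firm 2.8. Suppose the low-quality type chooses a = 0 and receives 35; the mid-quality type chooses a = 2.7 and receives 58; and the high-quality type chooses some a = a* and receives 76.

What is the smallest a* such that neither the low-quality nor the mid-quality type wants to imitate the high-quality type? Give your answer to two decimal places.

Mid-quality type (on-path payoff 58 − 10.9×2.7 = 28.57) won't mimic when 28.57 ≥ 76 − 10.9·a*, i.e. a* ≥ 4.35.
Low-quality type (on-path payoff 35) won't mimic when 35 ≥ 76 − 14.1·a*, i.e. a* ≥ 2.91.
Both must hold, so a* = max(2.91, 4.35) = 4.35. The mid-quality type's constraint binds.

4.35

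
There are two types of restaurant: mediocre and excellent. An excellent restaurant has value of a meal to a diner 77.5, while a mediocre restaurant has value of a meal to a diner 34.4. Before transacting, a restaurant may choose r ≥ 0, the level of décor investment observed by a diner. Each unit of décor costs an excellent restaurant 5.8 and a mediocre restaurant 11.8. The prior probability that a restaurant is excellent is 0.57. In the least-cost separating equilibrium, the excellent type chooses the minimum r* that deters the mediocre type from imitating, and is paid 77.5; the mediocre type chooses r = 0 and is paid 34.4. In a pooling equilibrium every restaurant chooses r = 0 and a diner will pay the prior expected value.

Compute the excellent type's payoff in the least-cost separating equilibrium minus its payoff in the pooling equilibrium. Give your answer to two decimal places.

Least-cost separating signal: r* solves 34.4 = 77.5 − 11.8·r*, so r* = (77.5 − 34.4)/11.8 ≈ 3.6525.
Excellent type's separating payoff: 77.5 − 5.8 × r* = 77.5 − 5.8 × (77.5 − 34.4)/11.8 = 77.5 − 249.98/11.8 ≈ 56.3153.
Pooling payoff: 0.57 × 77.5 + 0.43 × 34.4 = 58.967.
Difference: 56.3153 − 58.967 = -2.6517, i.e. -2.65 to two decimal places.
The excellent type would prefer the pooling outcome.

-2.65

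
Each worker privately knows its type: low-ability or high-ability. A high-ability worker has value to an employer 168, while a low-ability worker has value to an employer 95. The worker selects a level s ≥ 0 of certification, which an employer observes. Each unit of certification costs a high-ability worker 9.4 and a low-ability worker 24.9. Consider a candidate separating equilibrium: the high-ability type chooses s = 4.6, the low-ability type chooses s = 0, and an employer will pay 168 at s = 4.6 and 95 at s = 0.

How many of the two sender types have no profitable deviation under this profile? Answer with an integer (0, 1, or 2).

2

High-ability type: signal → 168 − 9.4 × 4.6 = 124.76; deviate to 0 → 95. IC holds (124.76 ≥ 95).
Low-ability type: stay at 0 → 95; mimic → 168 − 24.9 × 4.6 = 53.46. IC holds (95 ≥ 53.46).
2 of 2 constraints hold, so this is a separating equilibrium.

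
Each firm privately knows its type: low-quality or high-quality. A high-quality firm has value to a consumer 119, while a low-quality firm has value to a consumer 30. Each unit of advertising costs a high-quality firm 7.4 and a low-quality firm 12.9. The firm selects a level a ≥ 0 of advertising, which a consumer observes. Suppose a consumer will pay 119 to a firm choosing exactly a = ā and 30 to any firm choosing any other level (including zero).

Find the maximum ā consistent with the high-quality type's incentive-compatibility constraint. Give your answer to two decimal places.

12.03

Choosing ā yields the high-quality type 119 − 7.4·ā; choosing zero yields 30.
The high-quality type is indifferent at 119 − 7.4·ā = 30, i.e. ā = (119 − 30) / 7.4 ≈ 12.03.
For any ā above 12.03 the high-quality type would rather pool at zero, so separation collapses.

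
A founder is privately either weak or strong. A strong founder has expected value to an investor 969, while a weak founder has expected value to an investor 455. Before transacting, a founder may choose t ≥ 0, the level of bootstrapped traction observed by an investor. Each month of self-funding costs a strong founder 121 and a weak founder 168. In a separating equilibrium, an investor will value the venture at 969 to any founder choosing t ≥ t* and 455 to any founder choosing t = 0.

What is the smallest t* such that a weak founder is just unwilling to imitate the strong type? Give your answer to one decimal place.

A weak founder choosing t = 0 receives 455.
Imitating at t* instead would pay 969 at cost 168·t*, netting 969 − 168·t*.
Indifference: 455 = 969 − 168·t*, so t* = (969 − 455) / 168 ≈ 3.1.
This is the weak type's binding incentive-compatibility constraint; any t ≥ 3.1 sustains separation on that side.

3.1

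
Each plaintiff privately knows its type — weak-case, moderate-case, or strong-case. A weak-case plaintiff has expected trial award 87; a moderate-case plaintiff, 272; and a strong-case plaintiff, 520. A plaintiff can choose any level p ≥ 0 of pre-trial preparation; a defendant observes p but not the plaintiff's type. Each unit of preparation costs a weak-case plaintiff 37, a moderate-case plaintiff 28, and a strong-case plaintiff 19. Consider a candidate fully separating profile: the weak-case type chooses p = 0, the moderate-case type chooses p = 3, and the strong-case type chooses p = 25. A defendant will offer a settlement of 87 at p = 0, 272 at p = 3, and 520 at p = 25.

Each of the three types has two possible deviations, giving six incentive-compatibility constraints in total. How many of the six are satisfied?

Weak-case (own payoff 87): to p=3 gives 272 − 37×3 = 161 → profitable ✗; to p=25 gives 520 − 37×25 = -405 → no gain ✓.
Moderate-case (own payoff 272 − 28×3 = 188): to p=0 gives 87 → no gain ✓; to p=25 gives 520 − 28×25 = -180 → no gain ✓.
Strong-case (own payoff 520 − 19×25 = 45): to p=0 gives 87 → profitable ✗; to p=3 gives 272 − 19×3 = 215 → profitable ✗.
3 of the 6 constraints hold; not an equilibrium.

3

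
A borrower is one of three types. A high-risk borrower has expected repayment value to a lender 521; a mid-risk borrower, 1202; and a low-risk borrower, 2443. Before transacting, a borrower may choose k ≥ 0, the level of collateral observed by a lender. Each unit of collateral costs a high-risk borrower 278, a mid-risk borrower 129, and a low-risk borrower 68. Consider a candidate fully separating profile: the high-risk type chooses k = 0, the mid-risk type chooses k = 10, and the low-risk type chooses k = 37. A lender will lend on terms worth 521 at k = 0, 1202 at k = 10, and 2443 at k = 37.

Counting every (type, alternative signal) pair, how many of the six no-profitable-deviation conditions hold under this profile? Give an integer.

3

High-risk (own payoff 521): to k=10 gives 1202 − 278×10 = -1578 → no gain ✓; to k=37 gives 2443 − 278×37 = -7843 → no gain ✓.
Mid-risk (own payoff 1202 − 129×10 = -88): to k=0 gives 521 → profitable ✗; to k=37 gives 2443 − 129×37 = -2330 → no gain ✓.
Low-risk (own payoff 2443 − 68×37 = -73): to k=0 gives 521 → profitable ✗; to k=10 gives 1202 − 68×10 = 522 → profitable ✗.
3 of the 6 constraints hold; not an equilibrium.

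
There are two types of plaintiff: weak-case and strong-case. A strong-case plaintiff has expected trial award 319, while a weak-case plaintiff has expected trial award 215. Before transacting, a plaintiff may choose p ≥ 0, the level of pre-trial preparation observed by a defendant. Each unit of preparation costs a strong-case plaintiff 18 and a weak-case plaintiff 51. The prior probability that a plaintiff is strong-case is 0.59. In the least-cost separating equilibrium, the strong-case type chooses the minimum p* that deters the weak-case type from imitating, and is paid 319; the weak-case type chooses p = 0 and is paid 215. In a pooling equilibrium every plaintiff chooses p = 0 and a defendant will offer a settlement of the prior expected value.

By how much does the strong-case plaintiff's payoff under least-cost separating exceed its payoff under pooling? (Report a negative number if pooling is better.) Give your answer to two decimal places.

5.93

Least-cost separating signal: p* solves 215 = 319 − 51·p*, so p* = (319 − 215)/51 ≈ 2.0392.
Strong-case type's separating payoff: 319 − 18 × p* = 319 − 18 × (319 − 215)/51 = 319 − 1872/51 ≈ 282.2941.
Pooling payoff: 0.59 × 319 + 0.41 × 215 = 276.36.
Difference: 282.2941 − 276.36 = 5.9341, i.e. 5.93 to two decimal places.
The strong-case type prefers to separate.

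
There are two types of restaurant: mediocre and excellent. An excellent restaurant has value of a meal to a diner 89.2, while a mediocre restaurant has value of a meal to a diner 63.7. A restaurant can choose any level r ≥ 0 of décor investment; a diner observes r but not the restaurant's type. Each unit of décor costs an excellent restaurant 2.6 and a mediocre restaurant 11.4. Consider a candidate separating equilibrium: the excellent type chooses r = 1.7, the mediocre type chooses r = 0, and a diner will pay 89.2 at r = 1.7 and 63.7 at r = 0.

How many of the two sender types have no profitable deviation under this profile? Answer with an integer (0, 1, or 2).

1

Mediocre type: stay at 0 → 63.7; mimic → 89.2 − 11.4 × 1.7 = 69.82. IC fails (63.7 < 69.82).
Excellent type: signal → 89.2 − 2.6 × 1.7 = 84.78; deviate to 0 → 63.7. IC holds (84.78 ≥ 63.7).
1 of 2 constraints hold, so this profile is not an equilibrium.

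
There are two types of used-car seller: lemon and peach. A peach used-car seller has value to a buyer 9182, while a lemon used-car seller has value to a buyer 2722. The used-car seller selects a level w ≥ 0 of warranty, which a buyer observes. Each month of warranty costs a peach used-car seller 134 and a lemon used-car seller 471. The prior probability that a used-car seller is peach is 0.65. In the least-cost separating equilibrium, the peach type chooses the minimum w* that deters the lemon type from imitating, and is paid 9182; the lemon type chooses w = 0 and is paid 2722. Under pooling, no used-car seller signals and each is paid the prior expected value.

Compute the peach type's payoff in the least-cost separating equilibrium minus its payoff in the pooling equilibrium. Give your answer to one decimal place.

Least-cost separating signal: w* solves 2722 = 9182 − 471·w*, so w* = (9182 − 2722)/471 ≈ 13.7155.
Peach type's separating payoff: 9182 − 134 × w* = 9182 − 134 × (9182 − 2722)/471 = 9182 − 865640/471 ≈ 7344.123.
Pooling payoff: 0.65 × 9182 + 0.35 × 2722 = 6921.
Difference: 7344.123 − 6921 = 423.123, i.e. 423.1 to one decimal place.
The peach type prefers to separate.

423.1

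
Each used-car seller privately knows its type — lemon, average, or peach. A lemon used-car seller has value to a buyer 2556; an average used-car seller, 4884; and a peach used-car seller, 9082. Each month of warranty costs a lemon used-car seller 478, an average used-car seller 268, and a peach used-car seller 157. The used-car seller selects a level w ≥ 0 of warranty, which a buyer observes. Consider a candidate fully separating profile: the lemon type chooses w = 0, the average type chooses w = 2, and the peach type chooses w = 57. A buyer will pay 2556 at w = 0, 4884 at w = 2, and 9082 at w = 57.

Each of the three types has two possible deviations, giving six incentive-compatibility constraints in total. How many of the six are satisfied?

3

Average (own payoff 4884 − 268×2 = 4348): to w=0 gives 2556 → no gain ✓; to w=57 gives 9082 − 268×57 = -6194 → no gain ✓.
Peach (own payoff 9082 − 157×57 = 133): to w=0 gives 2556 → profitable ✗; to w=2 gives 4884 − 157×2 = 4570 → profitable ✗.
Lemon (own payoff 2556): to w=2 gives 4884 − 478×2 = 3928 → profitable ✗; to w=57 gives 9082 − 478×57 = -18164 → no gain ✓.
3 of the 6 constraints hold; not an equilibrium.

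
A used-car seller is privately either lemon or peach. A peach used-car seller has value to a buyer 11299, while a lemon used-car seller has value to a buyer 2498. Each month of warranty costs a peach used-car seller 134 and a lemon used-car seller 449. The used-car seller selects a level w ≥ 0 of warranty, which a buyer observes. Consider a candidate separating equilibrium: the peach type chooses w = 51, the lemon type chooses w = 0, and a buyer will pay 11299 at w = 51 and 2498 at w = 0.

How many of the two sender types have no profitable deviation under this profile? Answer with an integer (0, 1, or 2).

Peach type: signal → 11299 − 134 × 51 = 4465; deviate to 0 → 2498. IC holds (4465 ≥ 2498).
Lemon type: stay at 0 → 2498; mimic → 11299 − 449 × 51 = -11600. IC holds (2498 ≥ -11600).
2 of 2 constraints hold, so this is a separating equilibrium.

2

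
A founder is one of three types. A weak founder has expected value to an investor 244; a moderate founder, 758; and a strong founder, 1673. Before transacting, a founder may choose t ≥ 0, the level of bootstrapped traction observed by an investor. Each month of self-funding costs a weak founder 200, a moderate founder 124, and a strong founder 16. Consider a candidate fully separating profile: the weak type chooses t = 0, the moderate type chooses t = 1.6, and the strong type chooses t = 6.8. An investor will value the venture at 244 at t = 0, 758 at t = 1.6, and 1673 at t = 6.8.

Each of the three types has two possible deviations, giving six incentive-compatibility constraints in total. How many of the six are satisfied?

Strong (own payoff 1673 − 16×6.8 = 1564.2): to t=0 gives 244 → no gain ✓; to t=1.6 gives 758 − 16×1.6 = 732.4 → no gain ✓.
Weak (own payoff 244): to t=1.6 gives 758 − 200×1.6 = 438 → profitable ✗; to t=6.8 gives 1673 − 200×6.8 = 313 → profitable ✗.
Moderate (own payoff 758 − 124×1.6 = 559.6): to t=0 gives 244 → no gain ✓; to t=6.8 gives 1673 − 124×6.8 = 829.8 → profitable ✗.
3 of the 6 constraints hold; not an equilibrium.

3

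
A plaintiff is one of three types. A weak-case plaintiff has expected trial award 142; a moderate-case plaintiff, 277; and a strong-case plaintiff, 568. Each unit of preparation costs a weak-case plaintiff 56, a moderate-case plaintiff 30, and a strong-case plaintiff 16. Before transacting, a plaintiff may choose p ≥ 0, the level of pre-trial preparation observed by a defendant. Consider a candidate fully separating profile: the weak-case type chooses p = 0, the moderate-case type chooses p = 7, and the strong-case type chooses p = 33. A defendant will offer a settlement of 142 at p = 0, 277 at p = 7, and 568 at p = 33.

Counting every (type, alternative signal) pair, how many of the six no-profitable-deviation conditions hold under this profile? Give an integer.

3

Moderate-case (own payoff 277 − 30×7 = 67): to p=0 gives 142 → profitable ✗; to p=33 gives 568 − 30×33 = -422 → no gain ✓.
Weak-case (own payoff 142): to p=7 gives 277 − 56×7 = -115 → no gain ✓; to p=33 gives 568 − 56×33 = -1280 → no gain ✓.
Strong-case (own payoff 568 − 16×33 = 40): to p=0 gives 142 → profitable ✗; to p=7 gives 277 − 16×7 = 165 → profitable ✗.
3 of the 6 constraints hold; not an equilibrium.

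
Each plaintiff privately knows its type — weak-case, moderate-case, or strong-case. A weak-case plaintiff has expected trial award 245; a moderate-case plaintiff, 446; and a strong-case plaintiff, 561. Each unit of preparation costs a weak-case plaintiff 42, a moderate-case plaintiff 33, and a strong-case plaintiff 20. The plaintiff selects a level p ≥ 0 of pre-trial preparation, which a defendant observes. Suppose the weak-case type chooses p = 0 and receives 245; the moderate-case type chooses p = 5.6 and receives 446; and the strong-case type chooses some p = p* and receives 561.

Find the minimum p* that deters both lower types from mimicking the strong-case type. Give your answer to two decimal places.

Weak-case type (on-path payoff 245) won't mimic when 245 ≥ 561 − 42·p*, i.e. p* ≥ 7.52.
Moderate-case type (on-path payoff 446 − 33×5.6 = 261.2) won't mimic when 261.2 ≥ 561 − 33·p*, i.e. p* ≥ 9.08.
Both must hold, so p* = max(7.52, 9.08) = 9.08. The moderate-case type's constraint binds.

9.08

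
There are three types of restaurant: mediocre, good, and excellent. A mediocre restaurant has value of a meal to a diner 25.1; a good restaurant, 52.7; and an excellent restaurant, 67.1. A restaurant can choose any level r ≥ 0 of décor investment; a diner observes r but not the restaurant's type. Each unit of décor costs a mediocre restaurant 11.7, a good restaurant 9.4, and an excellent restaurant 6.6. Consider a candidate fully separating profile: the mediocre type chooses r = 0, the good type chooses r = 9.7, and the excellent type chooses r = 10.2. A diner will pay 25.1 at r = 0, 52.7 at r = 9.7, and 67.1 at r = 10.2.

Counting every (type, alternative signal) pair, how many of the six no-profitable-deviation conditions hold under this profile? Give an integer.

3

Mediocre (own payoff 25.1): to r=9.7 gives 52.7 − 11.7×9.7 = -60.79 → no gain ✓; to r=10.2 gives 67.1 − 11.7×10.2 = -52.24 → no gain ✓.
Excellent (own payoff 67.1 − 6.6×10.2 = -0.22): to r=0 gives 25.1 → profitable ✗; to r=9.7 gives 52.7 − 6.6×9.7 = -11.32 → no gain ✓.
Good (own payoff 52.7 − 9.4×9.7 = -38.48): to r=0 gives 25.1 → profitable ✗; to r=10.2 gives 67.1 − 9.4×10.2 = -28.78 → profitable ✗.
3 of the 6 constraints hold; not an equilibrium.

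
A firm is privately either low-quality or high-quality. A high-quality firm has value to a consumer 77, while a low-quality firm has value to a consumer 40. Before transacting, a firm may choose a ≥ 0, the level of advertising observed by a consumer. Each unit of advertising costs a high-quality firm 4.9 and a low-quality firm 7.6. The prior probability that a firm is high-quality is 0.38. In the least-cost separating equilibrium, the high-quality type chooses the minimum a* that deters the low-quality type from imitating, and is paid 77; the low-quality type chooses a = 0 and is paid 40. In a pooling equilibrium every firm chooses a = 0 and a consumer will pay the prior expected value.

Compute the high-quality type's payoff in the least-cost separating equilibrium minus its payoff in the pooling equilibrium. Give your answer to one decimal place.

Least-cost separating signal: a* solves 40 = 77 − 7.6·a*, so a* = (77 − 40)/7.6 ≈ 4.8684.
High-quality type's separating payoff: 77 − 4.9 × a* = 77 − 4.9 × (77 − 40)/7.6 = 77 − 181.3/7.6 ≈ 53.145.
Pooling payoff: 0.38 × 77 + 0.62 × 40 = 54.06.
Difference: 53.145 − 54.06 = -0.915, i.e. -0.9 to one decimal place.
The high-quality type would prefer the pooling outcome.

-0.9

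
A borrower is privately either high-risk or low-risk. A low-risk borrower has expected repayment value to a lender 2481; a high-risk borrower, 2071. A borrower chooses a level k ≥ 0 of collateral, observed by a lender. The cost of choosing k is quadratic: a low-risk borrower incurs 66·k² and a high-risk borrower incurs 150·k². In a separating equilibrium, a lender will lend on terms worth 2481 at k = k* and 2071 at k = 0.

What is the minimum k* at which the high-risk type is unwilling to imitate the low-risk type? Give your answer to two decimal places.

1.65

The high-risk type at k = 0 receives 2071; imitating at k* yields 2481 − 150·k*².
Indifference: 2071 = 2481 − 150·k*², so k*² = (2481 − 2071) / 150 ≈ 2.7333.
k* = √2.7333 ≈ 1.65.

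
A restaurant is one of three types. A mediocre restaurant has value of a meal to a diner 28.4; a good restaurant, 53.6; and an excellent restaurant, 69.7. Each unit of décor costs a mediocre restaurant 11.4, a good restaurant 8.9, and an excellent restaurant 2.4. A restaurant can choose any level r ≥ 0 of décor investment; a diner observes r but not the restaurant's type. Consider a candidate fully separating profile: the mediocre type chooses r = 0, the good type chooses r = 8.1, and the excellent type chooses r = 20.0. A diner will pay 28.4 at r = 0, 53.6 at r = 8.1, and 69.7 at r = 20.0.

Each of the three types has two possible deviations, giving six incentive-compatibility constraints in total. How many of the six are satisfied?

3

Excellent (own payoff 69.7 − 2.4×20.0 = 21.7): to r=0 gives 28.4 → profitable ✗; to r=8.1 gives 53.6 − 2.4×8.1 = 34.16 → profitable ✗.
Good (own payoff 53.6 − 8.9×8.1 = -18.49): to r=0 gives 28.4 → profitable ✗; to r=20.0 gives 69.7 − 8.9×20.0 = -108.3 → no gain ✓.
Mediocre (own payoff 28.4): to r=8.1 gives 53.6 − 11.4×8.1 = -38.74 → no gain ✓; to r=20.0 gives 69.7 − 11.4×20.0 = -158.3 → no gain ✓.
3 of the 6 constraints hold; not an equilibrium.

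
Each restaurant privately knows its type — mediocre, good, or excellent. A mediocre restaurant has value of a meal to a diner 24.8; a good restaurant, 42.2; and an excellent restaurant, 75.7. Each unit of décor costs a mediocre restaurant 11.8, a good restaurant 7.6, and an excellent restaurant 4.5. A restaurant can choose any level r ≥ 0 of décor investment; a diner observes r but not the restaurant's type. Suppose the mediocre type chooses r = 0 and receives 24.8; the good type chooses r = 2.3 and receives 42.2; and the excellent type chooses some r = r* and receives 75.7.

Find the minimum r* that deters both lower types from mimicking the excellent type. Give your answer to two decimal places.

6.71

Mediocre type (on-path payoff 24.8) won't mimic when 24.8 ≥ 75.7 − 11.8·r*, i.e. r* ≥ 4.31.
Good type (on-path payoff 42.2 − 7.6×2.3 = 24.72) won't mimic when 24.72 ≥ 75.7 − 7.6·r*, i.e. r* ≥ 6.71.
Both must hold, so r* = max(4.31, 6.71) = 6.71. The good type's constraint binds.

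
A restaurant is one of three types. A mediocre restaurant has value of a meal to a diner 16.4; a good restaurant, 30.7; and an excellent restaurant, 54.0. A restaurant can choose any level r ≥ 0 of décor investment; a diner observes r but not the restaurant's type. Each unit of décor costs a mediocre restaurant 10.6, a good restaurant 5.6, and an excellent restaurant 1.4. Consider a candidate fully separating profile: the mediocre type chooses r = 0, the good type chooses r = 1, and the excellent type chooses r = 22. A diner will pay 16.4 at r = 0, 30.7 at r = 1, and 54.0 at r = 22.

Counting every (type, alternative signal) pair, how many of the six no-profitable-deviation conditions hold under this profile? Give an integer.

4

Mediocre (own payoff 16.4): to r=1 gives 30.7 − 10.6×1 = 20.1 → profitable ✗; to r=22 gives 54.0 − 10.6×22 = -179.2 → no gain ✓.
Good (own payoff 30.7 − 5.6×1 = 25.1): to r=0 gives 16.4 → no gain ✓; to r=22 gives 54.0 − 5.6×22 = -69.2 → no gain ✓.
Excellent (own payoff 54.0 − 1.4×22 = 23.2): to r=0 gives 16.4 → no gain ✓; to r=1 gives 30.7 − 1.4×1 = 29.3 → profitable ✗.
4 of the 6 constraints hold; not an equilibrium.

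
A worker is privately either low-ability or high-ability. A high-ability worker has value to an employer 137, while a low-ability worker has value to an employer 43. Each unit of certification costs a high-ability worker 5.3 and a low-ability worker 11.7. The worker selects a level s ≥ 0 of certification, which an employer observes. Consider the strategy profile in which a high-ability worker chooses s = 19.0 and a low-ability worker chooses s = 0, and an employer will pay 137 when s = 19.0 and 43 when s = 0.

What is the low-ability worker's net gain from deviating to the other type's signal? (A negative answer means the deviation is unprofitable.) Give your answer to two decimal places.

-128.30

Playing s = 0 the low-ability worker receives 43.
Deviating to s = 19.0 brings payment 137 at cost 11.7 × 19.0 = 222.3, netting -85.3.
Gain from deviating: -85.3 − 43 = -128.30.
The gain is negative, so the low-ability type's incentive-compatibility constraint is satisfied.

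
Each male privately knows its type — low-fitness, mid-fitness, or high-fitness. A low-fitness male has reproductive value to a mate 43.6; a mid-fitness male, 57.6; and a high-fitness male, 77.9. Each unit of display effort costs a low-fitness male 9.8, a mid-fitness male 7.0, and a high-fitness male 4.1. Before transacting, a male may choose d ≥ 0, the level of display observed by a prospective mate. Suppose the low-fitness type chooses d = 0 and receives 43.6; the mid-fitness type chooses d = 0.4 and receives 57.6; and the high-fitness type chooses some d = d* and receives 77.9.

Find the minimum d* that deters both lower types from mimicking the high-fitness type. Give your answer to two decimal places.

Low-fitness type (on-path payoff 43.6) won't mimic when 43.6 ≥ 77.9 − 9.8·d*, i.e. d* ≥ 3.50.
Mid-fitness type (on-path payoff 57.6 − 7.0×0.4 = 54.8) won't mimic when 54.8 ≥ 77.9 − 7.0·d*, i.e. d* ≥ 3.30.
Both must hold, so d* = max(3.50, 3.30) = 3.50. The low-fitness type's constraint binds.

3.50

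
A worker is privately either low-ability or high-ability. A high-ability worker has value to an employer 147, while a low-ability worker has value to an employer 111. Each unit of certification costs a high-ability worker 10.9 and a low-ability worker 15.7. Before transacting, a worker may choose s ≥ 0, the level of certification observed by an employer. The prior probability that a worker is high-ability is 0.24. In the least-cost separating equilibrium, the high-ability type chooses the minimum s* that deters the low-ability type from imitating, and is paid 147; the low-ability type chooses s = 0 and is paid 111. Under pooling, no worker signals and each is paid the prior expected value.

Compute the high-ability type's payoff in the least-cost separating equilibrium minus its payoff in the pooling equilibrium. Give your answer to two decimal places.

2.37

Least-cost separating signal: s* solves 111 = 147 − 15.7·s*, so s* = (147 − 111)/15.7 ≈ 2.2930.
High-ability type's separating payoff: 147 − 10.9 × s* = 147 − 10.9 × (147 − 111)/15.7 = 147 − 392.4/15.7 ≈ 122.0064.
Pooling payoff: 0.24 × 147 + 0.76 × 111 = 119.64.
Difference: 122.0064 − 119.64 = 2.3664, i.e. 2.37 to two decimal places.
The high-ability type prefers to separate.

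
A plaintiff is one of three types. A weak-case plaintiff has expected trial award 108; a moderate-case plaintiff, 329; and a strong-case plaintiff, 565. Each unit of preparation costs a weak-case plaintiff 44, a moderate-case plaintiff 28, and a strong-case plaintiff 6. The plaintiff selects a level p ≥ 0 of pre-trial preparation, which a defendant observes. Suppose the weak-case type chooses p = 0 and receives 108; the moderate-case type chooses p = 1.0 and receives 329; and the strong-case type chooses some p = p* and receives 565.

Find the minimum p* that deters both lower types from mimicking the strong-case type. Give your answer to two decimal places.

Moderate-case type (on-path payoff 329 − 28×1.0 = 301) won't mimic when 301 ≥ 565 − 28·p*, i.e. p* ≥ 9.43.
Weak-case type (on-path payoff 108) won't mimic when 108 ≥ 565 − 44·p*, i.e. p* ≥ 10.39.
Both must hold, so p* = max(10.39, 9.43) = 10.39. The weak-case type's constraint binds.

10.39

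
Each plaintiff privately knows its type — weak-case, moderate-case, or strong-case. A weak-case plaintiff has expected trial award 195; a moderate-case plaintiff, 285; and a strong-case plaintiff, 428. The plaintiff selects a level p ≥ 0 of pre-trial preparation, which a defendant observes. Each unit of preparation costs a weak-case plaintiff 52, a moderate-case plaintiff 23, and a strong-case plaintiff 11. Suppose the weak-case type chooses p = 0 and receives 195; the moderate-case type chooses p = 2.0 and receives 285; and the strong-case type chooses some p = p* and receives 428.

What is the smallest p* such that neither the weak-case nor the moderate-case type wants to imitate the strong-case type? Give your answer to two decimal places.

Weak-case type (on-path payoff 195) won't mimic when 195 ≥ 428 − 52·p*, i.e. p* ≥ 4.48.
Moderate-case type (on-path payoff 285 − 23×2.0 = 239) won't mimic when 239 ≥ 428 − 23·p*, i.e. p* ≥ 8.22.
Both must hold, so p* = max(4.48, 8.22) = 8.22. The moderate-case type's constraint binds.

8.22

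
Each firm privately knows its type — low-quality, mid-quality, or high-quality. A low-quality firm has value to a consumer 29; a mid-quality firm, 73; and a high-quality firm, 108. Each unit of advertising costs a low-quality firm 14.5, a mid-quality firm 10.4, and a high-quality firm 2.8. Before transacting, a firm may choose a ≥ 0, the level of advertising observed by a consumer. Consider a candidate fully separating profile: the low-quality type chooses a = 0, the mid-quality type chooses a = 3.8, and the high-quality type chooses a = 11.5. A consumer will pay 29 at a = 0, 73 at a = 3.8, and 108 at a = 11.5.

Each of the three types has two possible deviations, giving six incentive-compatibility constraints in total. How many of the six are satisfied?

High-quality (own payoff 108 − 2.8×11.5 = 75.8): to a=0 gives 29 → no gain ✓; to a=3.8 gives 73 − 2.8×3.8 = 62.36 → no gain ✓.
Low-quality (own payoff 29): to a=3.8 gives 73 − 14.5×3.8 = 17.9 → no gain ✓; to a=11.5 gives 108 − 14.5×11.5 = -58.75 → no gain ✓.
Mid-quality (own payoff 73 − 10.4×3.8 = 33.48): to a=0 gives 29 → no gain ✓; to a=11.5 gives 108 − 10.4×11.5 = -11.6 → no gain ✓.
6 of the 6 constraints hold; this profile is a separating equilibrium.

6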